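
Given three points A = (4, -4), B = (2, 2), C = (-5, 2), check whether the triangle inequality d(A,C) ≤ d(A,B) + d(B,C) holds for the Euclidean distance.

d(A,B) = √(2² + 6²) = √40 ≈ 6.3246, d(B,C) = √(7² + 0²) = √49 = 7, d(A,C) = √(9² + 6²) = √117 ≈ 10.8167.
d(A,C) ≈ 10.8167 ≤ 6.3246 + 7 = 13.3246. Triangle inequality is satisfied.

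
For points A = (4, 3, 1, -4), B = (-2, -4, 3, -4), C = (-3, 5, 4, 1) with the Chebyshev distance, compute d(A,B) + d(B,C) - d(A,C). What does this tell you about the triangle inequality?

d(A,B) = max(6, 7, 2, 0) = 7, d(B,C) = max(1, 9, 1, 5) = 9, d(A,C) = max(7, 2, 3, 5) = 7.
d(A,B) + d(B,C) - d(A,C) = 7 + 9 - 7 = 16 - 7 = 9. This is ≥ 0, so the triangle inequality holds for these points.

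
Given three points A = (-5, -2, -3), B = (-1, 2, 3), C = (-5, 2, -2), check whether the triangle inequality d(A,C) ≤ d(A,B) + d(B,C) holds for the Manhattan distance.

d(A,B) = 4 + 4 + 6 = 14, d(B,C) = 4 + 0 + 5 = 9, d(A,C) = 0 + 4 + 1 = 5.
d(A,C) = 5 ≤ 14 + 9 = 23. Triangle inequality is satisfied.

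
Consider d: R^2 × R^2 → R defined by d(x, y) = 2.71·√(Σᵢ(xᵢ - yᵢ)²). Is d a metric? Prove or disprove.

Yes. The L2 (Euclidean) norm induces a metric on R^2, and multiplying a metric by a positive constant 2.71 > 0 preserves all four axioms: non-negativity (2.71·||x-y|| ≥ 0), identity (2.71·||x-y|| = 0 ⟺ ||x-y|| = 0 ⟺ x = y), symmetry (||x-y|| = ||y-x||), and the triangle inequality (2.71·||x-z|| ≤ 2.71·||x-y|| + 2.71·||y-z||). So d is a metric.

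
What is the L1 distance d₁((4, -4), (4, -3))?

Σ|x_i - y_i| = |4 - 4| + |-4 - (-3)| = 0 + 1 = 1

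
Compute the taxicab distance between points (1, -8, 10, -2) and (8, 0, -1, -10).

Σ|x_i - y_i| = |1 - 8| + |-8 - 0| + |10 - (-1)| + |-2 - (-10)| = 7 + 8 + 11 + 8 = 34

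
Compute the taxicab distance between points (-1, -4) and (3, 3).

Σ|x_i - y_i| = |-1 - 3| + |-4 - 3| = 4 + 7 = 11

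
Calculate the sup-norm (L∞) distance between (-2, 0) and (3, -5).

max(|x_i - y_i|) = max(|-2 - 3|, |0 - (-5)|) = max(5, 5) = 5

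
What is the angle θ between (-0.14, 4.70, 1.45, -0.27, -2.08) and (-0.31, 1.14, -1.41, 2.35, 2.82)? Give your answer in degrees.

With u = (-0.14, 4.70, 1.45, -0.27, -2.08), v = (-0.31, 1.14, -1.41, 2.35, 2.82):
u·v = (-0.14)·(-0.31) + 4.7·1.14 + 1.45·(-1.41) + (-0.27)·2.35 + (-2.08)·2.82 = 0.0434 + 5.358 + (-2.0445) + (-0.6345) + (-5.8656) = -3.1432.
|u| = √((-0.14)² + 4.7² + 1.45² + (-0.27)² + (-2.08)²) = √(0.0196 + 22.09 + 2.1025 + 0.0729 + 4.3264) = √28.6114, |v| = √((-0.31)² + 1.14² + (-1.41)² + 2.35² + 2.82²) = √(0.0961 + 1.2996 + 1.9881 + 5.5225 + 7.9524) = √16.8587.
cos θ = (u·v)/(|u||v|) = -3.1432/(√28.6114·√16.8587) ≈ -0.143117
θ = arccos(-0.143117) ≈ 98.23°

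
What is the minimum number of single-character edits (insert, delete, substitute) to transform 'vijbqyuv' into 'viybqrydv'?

Let D[i][j] be the edit distance between the first i characters of 'vijbqyuv' and the first j characters of 'viybqrydv', with D[i][0] = i, D[0][j] = j, and D[i][j] = D[i-1][j-1] if the characters match, else 1 + min(D[i-1][j], D[i][j-1], D[i-1][j-1]). Filling the table (rows: prefixes of 'vijbqyuv', columns: prefixes of 'viybqrydv'):
     ε  v  i  y  b  q  r  y  d  v
  ε  0  1  2  3  4  5  6  7  8  9
  v  1  0  1  2  3  4  5  6  7  8
  i  2  1  0  1  2  3  4  5  6  7
  j  3  2  1  1  2  3  4  5  6  7
  b  4  3  2  2  1  2  3  4  5  6
  q  5  4  3  3  2  1  2  3  4  5
  y  6  5  4  3  3  2  2  2  3  4
  u  7  6  5  4  4  3  3  3  3  4
  v  8  7  6  5  5  4  4  4  4  3
The bottom-right entry gives D[8][9] = 3, so no sequence of fewer than 3 edits works. Backtracking through the table gives one optimal edit sequence (3 edits):
  vijbqyuv → viybqyuv (sub j→y @3)
  viybqyuv → viybqryuv (ins r @6)
  viybqryuv → viybqrydv (sub u→d @8)
Edit distance = 3.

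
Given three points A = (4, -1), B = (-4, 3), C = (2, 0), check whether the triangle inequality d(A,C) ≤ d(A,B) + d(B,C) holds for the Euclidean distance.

d(A,B) = √(8² + 4²) = √80 ≈ 8.9443, d(B,C) = √(6² + 3²) = √45 ≈ 6.7082, d(A,C) = √(2² + 1²) = √5 ≈ 2.2361.
d(A,C) ≈ 2.2361 ≤ 8.9443 + 6.7082 = 15.6525. Triangle inequality is satisfied.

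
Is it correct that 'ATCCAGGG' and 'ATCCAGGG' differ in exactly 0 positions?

Differing positions: none. Hamming distance = 0, so the claim is true.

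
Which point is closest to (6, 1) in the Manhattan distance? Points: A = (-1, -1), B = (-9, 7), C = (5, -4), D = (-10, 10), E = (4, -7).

Distances: d(A) = 9, d(B) = 21, d(C) = 6, d(D) = 25, d(E) = 10. Nearest: C = (5, -4) with distance 6.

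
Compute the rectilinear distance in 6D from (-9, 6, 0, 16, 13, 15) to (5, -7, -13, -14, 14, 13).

Σ|x_i - y_i| = |-9 - 5| + |6 - (-7)| + |0 - (-13)| + |16 - (-14)| + |13 - 14| + |15 - 13| = 14 + 13 + 13 + 30 + 1 + 2 = 73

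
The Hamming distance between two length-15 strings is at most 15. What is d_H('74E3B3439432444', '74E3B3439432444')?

Differing positions: none. Hamming distance = 0. The maximum possible Hamming distance for length-15 strings is 15, so d_H/15 = 0/15 = 0.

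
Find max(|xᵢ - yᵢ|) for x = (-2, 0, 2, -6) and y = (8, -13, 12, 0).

max(|x_i - y_i|) = max(|-2 - 8|, |0 - (-13)|, |2 - 12|, |-6 - 0|) = max(10, 13, 10, 6) = 13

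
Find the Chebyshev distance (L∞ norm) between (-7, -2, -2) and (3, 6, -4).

max(|x_i - y_i|) = max(|-7 - 3|, |-2 - 6|, |-2 - (-4)|) = max(10, 8, 2) = 10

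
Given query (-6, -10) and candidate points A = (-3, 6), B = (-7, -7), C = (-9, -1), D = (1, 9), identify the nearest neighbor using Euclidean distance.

Distances: d(A) ≈ 16.2788, d(B) ≈ 3.1623, d(C) ≈ 9.4868, d(D) ≈ 20.2485. Nearest: B = (-7, -7) with distance 3.1623.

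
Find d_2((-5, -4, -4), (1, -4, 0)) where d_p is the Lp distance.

(Σ|x_i - y_i|^2)^(1/2) = (|-5 - 1|^2 + |-4 - (-4)|^2 + |-4 - 0|^2)^(1/2)
= (6^2 + 0^2 + 4^2)^(1/2) = (36 + 0 + 16)^(1/2) = (52)^(1/2) ≈ 7.2111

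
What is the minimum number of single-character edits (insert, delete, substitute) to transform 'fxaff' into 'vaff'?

Let D[i][j] be the edit distance between the first i characters of 'fxaff' and the first j characters of 'vaff', with D[i][0] = i, D[0][j] = j, and D[i][j] = D[i-1][j-1] if the characters match, else 1 + min(D[i-1][j], D[i][j-1], D[i-1][j-1]). Filling the table (rows: prefixes of 'fxaff', columns: prefixes of 'vaff'):
     ε  v  a  f  f
  ε  0  1  2  3  4
  f  1  1  2  2  3
  x  2  2  2  3  3
  a  3  3  2  3  4
  f  4  4  3  2  3
  f  5  5  4  3  2
The bottom-right entry gives D[5][4] = 2, so no sequence of fewer than 2 edits works. Backtracking through the table gives one optimal edit sequence (2 edits):
  fxaff → xaff (del f @1)
  xaff → vaff (sub x→v @1)
Edit distance = 2.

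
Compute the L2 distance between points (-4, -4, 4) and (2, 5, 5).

(Σ|x_i - y_i|^2)^(1/2) = (|-4 - 2|^2 + |-4 - 5|^2 + |4 - 5|^2)^(1/2)
= (6^2 + 9^2 + 1^2)^(1/2) = (36 + 81 + 1)^(1/2) = (118)^(1/2) ≈ 10.8628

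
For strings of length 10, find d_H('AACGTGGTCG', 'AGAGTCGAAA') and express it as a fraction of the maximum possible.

Differing positions: 2, 3, 6, 8, 9, 10. Hamming distance = 6. The maximum possible Hamming distance for length-10 strings is 10, so d_H/10 = 6/10 = 0.6.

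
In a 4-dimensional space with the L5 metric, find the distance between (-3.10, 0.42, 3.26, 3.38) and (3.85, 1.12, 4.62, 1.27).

(Σ|x_i - y_i|^5)^(1/5) = (|-3.1 - 3.85|^5 + |0.42 - 1.12|^5 + |3.26 - 4.62|^5 + |3.38 - 1.27|^5)^(1/5)
= (6.95^5 + 0.7^5 + 1.36^5 + 2.11^5)^(1/5) ≈ (16215.264 + 0.1681 + 4.6526 + 41.8227)^(1/5) = (16261.9074)^(1/5) ≈ 6.954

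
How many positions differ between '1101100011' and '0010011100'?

Differing positions: 1, 2, 3, 4, 5, 6, 7, 8, 9, 10. Hamming distance = 10.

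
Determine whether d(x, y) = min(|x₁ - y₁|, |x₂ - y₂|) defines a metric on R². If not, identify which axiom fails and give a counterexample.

No. d fails identity of indiscernibles: take x = (1, 0) and y = (1, 6). Then d(x,y) = min(|1 - 1|, |0 - 6|) = min(0, 6) = 0, yet x ≠ y.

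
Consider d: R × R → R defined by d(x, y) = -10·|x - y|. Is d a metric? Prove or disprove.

No. With c = -10 < 0, d fails non-negativity: d(1, 2) = -10·|1 - 2| = -10·1 = -10 < 0.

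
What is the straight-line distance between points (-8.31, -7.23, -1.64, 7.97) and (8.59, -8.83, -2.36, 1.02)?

√(Σ(x_i - y_i)²) = √((-8.31 - 8.59)² + (-7.23 - (-8.83))² + (-1.64 - (-2.36))² + (7.97 - 1.02)²)
= √((-16.9)² + 1.6² + 0.72² + 6.95²) = √(285.61 + 2.56 + 0.5184 + 48.3025) = √336.9909 ≈ 18.3573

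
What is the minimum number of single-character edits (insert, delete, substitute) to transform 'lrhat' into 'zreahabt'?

Let D[i][j] be the edit distance between the first i characters of 'lrhat' and the first j characters of 'zreahabt', with D[i][0] = i, D[0][j] = j, and D[i][j] = D[i-1][j-1] if the characters match, else 1 + min(D[i-1][j], D[i][j-1], D[i-1][j-1]). Filling the table (rows: prefixes of 'lrhat', columns: prefixes of 'zreahabt'):
     ε  z  r  e  a  h  a  b  t
  ε  0  1  2  3  4  5  6  7  8
  l  1  1  2  3  4  5  6  7  8
  r  2  2  1  2  3  4  5  6  7
  h  3  3  2  2  3  3  4  5  6
  a  4  4  3  3  2  3  3  4  5
  t  5  5  4  4  3  3  4  4  4
The bottom-right entry gives D[5][8] = 4, so no sequence of fewer than 4 edits works. Backtracking through the table gives one optimal edit sequence (4 edits):
  lrhat → zrhat (sub l→z @1)
  zrhat → zrehat (ins e @3)
  zrehat → zreahat (ins a @4)
  zreahat → zreahabt (ins b @7)
Edit distance = 4.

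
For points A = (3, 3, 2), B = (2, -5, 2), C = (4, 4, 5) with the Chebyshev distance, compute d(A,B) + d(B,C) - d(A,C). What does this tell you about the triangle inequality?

d(A,B) = max(1, 8, 0) = 8, d(B,C) = max(2, 9, 3) = 9, d(A,C) = max(1, 1, 3) = 3.
d(A,B) + d(B,C) - d(A,C) = 8 + 9 - 3 = 17 - 3 = 14. This is ≥ 0, so the triangle inequality holds for these points.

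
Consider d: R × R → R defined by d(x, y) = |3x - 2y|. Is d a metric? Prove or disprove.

No. d fails symmetry: d(2, 3) = |3·2 - 2·3| = |0| = 0, but d(3, 2) = |3·3 - 2·2| = |5| = 5. Since 0 ≠ 5, d(x,y) ≠ d(y,x) in general.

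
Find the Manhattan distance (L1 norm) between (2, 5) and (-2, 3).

Σ|x_i - y_i| = |2 - (-2)| + |5 - 3| = 4 + 2 = 6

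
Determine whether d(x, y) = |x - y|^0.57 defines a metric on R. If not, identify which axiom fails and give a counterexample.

Yes. With 0 < p = 0.57 ≤ 1, d(x,y) = |x-y|^0.57 is a metric on R. Non-negativity and symmetry are immediate; |x-y|^0.57 = 0 ⟺ |x-y| = 0 ⟺ x = y. For the triangle inequality, the function t ↦ t^0.57 is subadditive on [0,∞) when p ≤ 1, so |x-z|^0.57 ≤ (|x-y| + |y-z|)^0.57 ≤ |x-y|^0.57 + |y-z|^0.57.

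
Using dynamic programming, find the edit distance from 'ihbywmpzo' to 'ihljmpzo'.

Let D[i][j] be the edit distance between the first i characters of 'ihbywmpzo' and the first j characters of 'ihljmpzo', with D[i][0] = i, D[0][j] = j, and D[i][j] = D[i-1][j-1] if the characters match, else 1 + min(D[i-1][j], D[i][j-1], D[i-1][j-1]). Filling the table (rows: prefixes of 'ihbywmpzo', columns: prefixes of 'ihljmpzo'):
     ε  i  h  l  j  m  p  z  o
  ε  0  1  2  3  4  5  6  7  8
  i  1  0  1  2  3  4  5  6  7
  h  2  1  0  1  2  3  4  5  6
  b  3  2  1  1  2  3  4  5  6
  y  4  3  2  2  2  3  4  5  6
  w  5  4  3  3  3  3  4  5  6
  m  6  5  4  4  4  3  4  5  6
  p  7  6  5  5  5  4  3  4  5
  z  8  7  6  6  6  5  4  3  4
  o  9  8  7  7  7  6  5  4  3
The bottom-right entry gives D[9][8] = 3, so no sequence of fewer than 3 edits works. Backtracking through the table gives one optimal edit sequence (3 edits):
  ihbywmpzo → ihywmpzo (del b @3)
  ihywmpzo → ihlwmpzo (sub y→l @3)
  ihlwmpzo → ihljmpzo (sub w→j @4)
Edit distance = 3.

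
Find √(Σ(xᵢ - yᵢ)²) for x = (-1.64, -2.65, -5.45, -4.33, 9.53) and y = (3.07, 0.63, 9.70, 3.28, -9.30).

√(Σ(x_i - y_i)²) = √((-1.64 - 3.07)² + (-2.65 - 0.63)² + (-5.45 - 9.7)² + (-4.33 - 3.28)² + (9.53 - (-9.3))²)
= √((-4.71)² + (-3.28)² + (-15.15)² + (-7.61)² + 18.83²) = √(22.1841 + 10.7584 + 229.5225 + 57.9121 + 354.5689) = √674.946 ≈ 25.9797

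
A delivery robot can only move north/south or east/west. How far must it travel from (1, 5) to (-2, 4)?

Σ|x_i - y_i| = |1 - (-2)| + |5 - 4| = 3 + 1 = 4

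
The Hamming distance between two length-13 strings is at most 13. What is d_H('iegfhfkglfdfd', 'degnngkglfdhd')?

Differing positions: 1, 4, 5, 6, 12. Hamming distance = 5. The maximum possible Hamming distance for length-13 strings is 13, so d_H/13 = 5/13 ≈ 0.3846.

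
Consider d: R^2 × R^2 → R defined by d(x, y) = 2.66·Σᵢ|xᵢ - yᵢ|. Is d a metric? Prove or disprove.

Yes. The L1 (Manhattan) norm induces a metric on R^2, and multiplying a metric by a positive constant 2.66 > 0 preserves all four axioms: non-negativity (2.66·||x-y|| ≥ 0), identity (2.66·||x-y|| = 0 ⟺ ||x-y|| = 0 ⟺ x = y), symmetry (||x-y|| = ||y-x||), and the triangle inequality (2.66·||x-z|| ≤ 2.66·||x-y|| + 2.66·||y-z||). So d is a metric.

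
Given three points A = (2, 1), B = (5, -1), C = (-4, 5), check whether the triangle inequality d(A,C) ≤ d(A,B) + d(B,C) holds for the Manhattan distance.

d(A,B) = 3 + 2 = 5, d(B,C) = 9 + 6 = 15, d(A,C) = 6 + 4 = 10.
d(A,C) = 10 ≤ 5 + 15 = 20. Triangle inequality is satisfied.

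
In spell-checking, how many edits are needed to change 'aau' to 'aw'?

Let D[i][j] be the edit distance between the first i characters of 'aau' and the first j characters of 'aw', with D[i][0] = i, D[0][j] = j, and D[i][j] = D[i-1][j-1] if the characters match, else 1 + min(D[i-1][j], D[i][j-1], D[i-1][j-1]). Filling the table (rows: prefixes of 'aau', columns: prefixes of 'aw'):
     ε  a  w
  ε  0  1  2
  a  1  0  1
  a  2  1  1
  u  3  2  2
The bottom-right entry gives D[3][2] = 2, so no sequence of fewer than 2 edits works. Backtracking through the table gives one optimal edit sequence (2 edits):
  aau → au (del a @1)
  au → aw (sub u→w @2)
Edit distance = 2.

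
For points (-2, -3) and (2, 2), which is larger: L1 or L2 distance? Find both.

L1 = |-2 - 2| + |-3 - 2| = 4 + 5 = 9
L2 = √(4² + 5²) = √41 ≈ 6.4031
L1 ≥ L2 always (equality iff movement is along one axis); L1 > L2 here.
Ratio L1/L2 = 9/√41 ≈ 1.4056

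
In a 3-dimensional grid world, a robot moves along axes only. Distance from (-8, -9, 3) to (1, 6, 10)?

Σ|x_i - y_i| = |-8 - 1| + |-9 - 6| + |3 - 10| = 9 + 15 + 7 = 31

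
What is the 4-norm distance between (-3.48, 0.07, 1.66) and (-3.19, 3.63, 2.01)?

(Σ|x_i - y_i|^4)^(1/4) = (|-3.48 - (-3.19)|^4 + |0.07 - 3.63|^4 + |1.66 - 2.01|^4)^(1/4)
= (0.29^4 + 3.56^4 + 0.35^4)^(1/4) ≈ (0.0071 + 160.6201 + 0.015)^(1/4) = (160.6422)^(1/4) ≈ 3.5601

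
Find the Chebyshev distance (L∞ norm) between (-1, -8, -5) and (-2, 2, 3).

max(|x_i - y_i|) = max(|-1 - (-2)|, |-8 - 2|, |-5 - 3|) = max(1, 10, 8) = 10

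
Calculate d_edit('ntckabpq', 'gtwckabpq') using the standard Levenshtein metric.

Let D[i][j] be the edit distance between the first i characters of 'ntckabpq' and the first j characters of 'gtwckabpq', with D[i][0] = i, D[0][j] = j, and D[i][j] = D[i-1][j-1] if the characters match, else 1 + min(D[i-1][j], D[i][j-1], D[i-1][j-1]). Filling the table (rows: prefixes of 'ntckabpq', columns: prefixes of 'gtwckabpq'):
     ε  g  t  w  c  k  a  b  p  q
  ε  0  1  2  3  4  5  6  7  8  9
  n  1  1  2  3  4  5  6  7  8  9
  t  2  2  1  2  3  4  5  6  7  8
  c  3  3  2  2  2  3  4  5  6  7
  k  4  4  3  3  3  2  3  4  5  6
  a  5  5  4  4  4  3  2  3  4  5
  b  6  6  5  5  5  4  3  2  3  4
  p  7  7  6  6  6  5  4  3  2  3
  q  8  8  7  7  7  6  5  4  3  2
The bottom-right entry gives D[8][9] = 2, so no sequence of fewer than 2 edits works. Backtracking through the table gives one optimal edit sequence (2 edits):
  ntckabpq → gtckabpq (sub n→g @1)
  gtckabpq → gtwckabpq (ins w @3)
Edit distance = 2.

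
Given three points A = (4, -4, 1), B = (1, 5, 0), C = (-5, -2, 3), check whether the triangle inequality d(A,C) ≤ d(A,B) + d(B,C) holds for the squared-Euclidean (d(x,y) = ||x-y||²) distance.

d(A,B) = 3² + 9² + 1² = 91, d(B,C) = 6² + 7² + 3² = 94, d(A,C) = 9² + 2² + 2² = 89.
d(A,C) = 89 ≤ 91 + 94 = 185. Triangle inequality is satisfied.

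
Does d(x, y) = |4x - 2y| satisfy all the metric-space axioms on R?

No. d fails symmetry: d(8, 4) = |4·8 - 2·4| = |24| = 24, but d(4, 8) = |4·4 - 2·8| = |0| = 0. Since 24 ≠ 0, d(x,y) ≠ d(y,x) in general.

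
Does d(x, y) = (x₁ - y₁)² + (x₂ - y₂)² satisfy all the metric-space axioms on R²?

No. The squared Euclidean distance fails the triangle inequality. Counterexample: x = (0, 0), y = (4, 1), z = (8, 2). d(x,z) = 8² + 2² = 68, but d(x,y) + d(y,z) = (4² + 1²) + (4² + 1²) = 17 + 17 = 34. Since 68 > 34, the triangle inequality is violated. (Note: √d, the ordinary Euclidean distance, IS a metric.)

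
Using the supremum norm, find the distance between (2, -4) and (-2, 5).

max(|x_i - y_i|) = max(|2 - (-2)|, |-4 - 5|) = max(4, 9) = 9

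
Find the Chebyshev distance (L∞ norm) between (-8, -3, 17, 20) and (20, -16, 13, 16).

max(|x_i - y_i|) = max(|-8 - 20|, |-3 - (-16)|, |17 - 13|, |20 - 16|) = max(28, 13, 4, 4) = 28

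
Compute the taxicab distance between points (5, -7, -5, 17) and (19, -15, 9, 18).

Σ|x_i - y_i| = |5 - 19| + |-7 - (-15)| + |-5 - 9| + |17 - 18| = 14 + 8 + 14 + 1 = 37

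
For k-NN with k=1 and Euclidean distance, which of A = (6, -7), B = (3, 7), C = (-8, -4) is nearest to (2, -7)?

Distances: d(A) = 4, d(B) ≈ 14.0357, d(C) ≈ 10.4403. Nearest: A = (6, -7) with distance 4.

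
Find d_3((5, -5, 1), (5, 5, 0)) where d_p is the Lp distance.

(Σ|x_i - y_i|^3)^(1/3) = (|5 - 5|^3 + |-5 - 5|^3 + |1 - 0|^3)^(1/3)
= (0^3 + 10^3 + 1^3)^(1/3) = (0 + 1000 + 1)^(1/3) = (1001)^(1/3) ≈ 10.0033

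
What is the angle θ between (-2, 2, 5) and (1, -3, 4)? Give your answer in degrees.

With u = (-2, 2, 5), v = (1, -3, 4):
u·v = (-2)·1 + 2·(-3) + 5·4 = (-2) + (-6) + 20 = 12.
|u| = √((-2)² + 2² + 5²) = √33, |v| = √(1² + (-3)² + 4²) = √26, so |u||v| = √(33·26) = √858.
cos θ = (u·v)/(|u||v|) = 12/√858 ≈ 0.409673
θ = arccos(0.409673) ≈ 65.82°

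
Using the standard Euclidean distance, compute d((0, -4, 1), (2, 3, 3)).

(Σ|x_i - y_i|^2)^(1/2) = (|0 - 2|^2 + |-4 - 3|^2 + |1 - 3|^2)^(1/2)
= (2^2 + 7^2 + 2^2)^(1/2) = (4 + 49 + 4)^(1/2) = (57)^(1/2) ≈ 7.5498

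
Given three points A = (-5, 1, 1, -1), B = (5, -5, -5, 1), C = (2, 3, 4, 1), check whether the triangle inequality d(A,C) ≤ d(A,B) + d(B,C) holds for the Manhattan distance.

d(A,B) = 10 + 6 + 6 + 2 = 24, d(B,C) = 3 + 8 + 9 + 0 = 20, d(A,C) = 7 + 2 + 3 + 2 = 14.
d(A,C) = 14 ≤ 24 + 20 = 44. Triangle inequality is satisfied.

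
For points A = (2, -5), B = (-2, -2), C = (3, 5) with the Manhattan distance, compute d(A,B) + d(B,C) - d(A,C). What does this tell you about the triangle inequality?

d(A,B) = 4 + 3 = 7, d(B,C) = 5 + 7 = 12, d(A,C) = 1 + 10 = 11.
d(A,B) + d(B,C) - d(A,C) = 7 + 12 - 11 = 19 - 11 = 8. This is ≥ 0, so the triangle inequality holds for these points.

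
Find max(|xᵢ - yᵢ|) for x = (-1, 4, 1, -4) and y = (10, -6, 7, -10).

max(|x_i - y_i|) = max(|-1 - 10|, |4 - (-6)|, |1 - 7|, |-4 - (-10)|) = max(11, 10, 6, 6) = 11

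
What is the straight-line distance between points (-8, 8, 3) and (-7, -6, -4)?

√(Σ(x_i - y_i)²) = √((-8 - (-7))² + (8 - (-6))² + (3 - (-4))²)
= √((-1)² + 14² + 7²) = √(1 + 196 + 49) = √246 ≈ 15.6844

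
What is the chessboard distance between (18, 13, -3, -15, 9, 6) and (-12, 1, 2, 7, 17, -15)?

max(|x_i - y_i|) = max(|18 - (-12)|, |13 - 1|, |-3 - 2|, |-15 - 7|, |9 - 17|, |6 - (-15)|) = max(30, 12, 5, 22, 8, 21) = 30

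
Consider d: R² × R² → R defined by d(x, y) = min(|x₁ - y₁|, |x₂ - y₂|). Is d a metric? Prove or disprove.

No. d fails identity of indiscernibles: take x = (1, 0) and y = (1, 8). Then d(x,y) = min(|1 - 1|, |0 - 8|) = min(0, 8) = 0, yet x ≠ y.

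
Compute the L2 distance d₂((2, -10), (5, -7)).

√(Σ(x_i - y_i)²) = √((2 - 5)² + (-10 - (-7))²)
= √((-3)² + (-3)²) = √(9 + 9) = √18 ≈ 4.2426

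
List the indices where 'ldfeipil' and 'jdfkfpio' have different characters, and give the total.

Differing positions: 1, 4, 5, 8. Hamming distance = 4.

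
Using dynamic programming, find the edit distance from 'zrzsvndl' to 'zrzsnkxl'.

Let D[i][j] be the edit distance between the first i characters of 'zrzsvndl' and the first j characters of 'zrzsnkxl', with D[i][0] = i, D[0][j] = j, and D[i][j] = D[i-1][j-1] if the characters match, else 1 + min(D[i-1][j], D[i][j-1], D[i-1][j-1]). Filling the table (rows: prefixes of 'zrzsvndl', columns: prefixes of 'zrzsnkxl'):
     ε  z  r  z  s  n  k  x  l
  ε  0  1  2  3  4  5  6  7  8
  z  1  0  1  2  3  4  5  6  7
  r  2  1  0  1  2  3  4  5  6
  z  3  2  1  0  1  2  3  4  5
  s  4  3  2  1  0  1  2  3  4
  v  5  4  3  2  1  1  2  3  4
  n  6  5  4  3  2  1  2  3  4
  d  7  6  5  4  3  2  2  3  4
  l  8  7  6  5  4  3  3  3  3
The bottom-right entry gives D[8][8] = 3, so no sequence of fewer than 3 edits works. Backtracking through the table gives one optimal edit sequence (3 edits):
  zrzsvndl → zrzsnndl (sub v→n @5)
  zrzsnndl → zrzsnkdl (sub n→k @6)
  zrzsnkdl → zrzsnkxl (sub d→x @7)
Edit distance = 3.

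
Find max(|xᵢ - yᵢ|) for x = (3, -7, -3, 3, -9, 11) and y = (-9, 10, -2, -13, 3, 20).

max(|x_i - y_i|) = max(|3 - (-9)|, |-7 - 10|, |-3 - (-2)|, |3 - (-13)|, |-9 - 3|, |11 - 20|) = max(12, 17, 1, 16, 12, 9) = 17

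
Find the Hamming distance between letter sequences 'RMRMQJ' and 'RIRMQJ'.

Differing positions: 2. Hamming distance = 1.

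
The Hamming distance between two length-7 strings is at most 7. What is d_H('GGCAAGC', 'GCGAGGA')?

Differing positions: 2, 3, 5, 7. Hamming distance = 4. The maximum possible Hamming distance for length-7 strings is 7, so d_H/7 = 4/7 ≈ 0.5714.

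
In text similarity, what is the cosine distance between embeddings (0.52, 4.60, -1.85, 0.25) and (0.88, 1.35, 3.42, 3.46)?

With u = (0.52, 4.60, -1.85, 0.25), v = (0.88, 1.35, 3.42, 3.46):
u·v = 0.52·0.88 + 4.6·1.35 + (-1.85)·3.42 + 0.25·3.46 = 0.4576 + 6.21 + (-6.327) + 0.865 = 1.2056.
|u| = √(0.52² + 4.6² + (-1.85)² + 0.25²) = √(0.2704 + 21.16 + 3.4225 + 0.0625) = √24.9154, |v| = √(0.88² + 1.35² + 3.42² + 3.46²) = √(0.7744 + 1.8225 + 11.6964 + 11.9716) = √26.2649.
cos θ = (u·v)/(|u||v|) = 1.2056/(√24.9154·√26.2649) ≈ 0.0471
Cosine distance = 1 - cos θ ≈ 1 - 0.0471 = 0.9529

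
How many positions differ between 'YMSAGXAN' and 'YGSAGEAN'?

Differing positions: 2, 6. Hamming distance = 2.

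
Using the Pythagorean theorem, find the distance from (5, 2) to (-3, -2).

√(Σ(x_i - y_i)²) = √((5 - (-3))² + (2 - (-2))²)
= √(8² + 4²) = √(64 + 16) = √80 ≈ 8.9443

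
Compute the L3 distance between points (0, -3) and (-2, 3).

(Σ|x_i - y_i|^3)^(1/3) = (|0 - (-2)|^3 + |-3 - 3|^3)^(1/3)
= (2^3 + 6^3)^(1/3) = (8 + 216)^(1/3) = (224)^(1/3) ≈ 6.0732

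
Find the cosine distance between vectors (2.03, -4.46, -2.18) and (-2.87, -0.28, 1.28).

With u = (2.03, -4.46, -2.18), v = (-2.87, -0.28, 1.28):
u·v = 2.03·(-2.87) + (-4.46)·(-0.28) + (-2.18)·1.28 = (-5.8261) + 1.2488 + (-2.7904) = -7.3677.
|u| = √(2.03² + (-4.46)² + (-2.18)²) = √(4.1209 + 19.8916 + 4.7524) = √28.7649, |v| = √((-2.87)² + (-0.28)² + 1.28²) = √(8.2369 + 0.0784 + 1.6384) = √9.9537.
cos θ = (u·v)/(|u||v|) = -7.3677/(√28.7649·√9.9537) ≈ -0.4354
Cosine distance = 1 - cos θ ≈ 1 - (-0.4354) = 1.4354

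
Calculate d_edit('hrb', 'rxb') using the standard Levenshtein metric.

Let D[i][j] be the edit distance between the first i characters of 'hrb' and the first j characters of 'rxb', with D[i][0] = i, D[0][j] = j, and D[i][j] = D[i-1][j-1] if the characters match, else 1 + min(D[i-1][j], D[i][j-1], D[i-1][j-1]). Filling the table (rows: prefixes of 'hrb', columns: prefixes of 'rxb'):
     ε  r  x  b
  ε  0  1  2  3
  h  1  1  2  3
  r  2  1  2  3
  b  3  2  2  2
The bottom-right entry gives D[3][3] = 2, so no sequence of fewer than 2 edits works. Backtracking through the table gives one optimal edit sequence (2 edits):
  hrb → rrb (sub h→r @1)
  rrb → rxb (sub r→x @2)
Edit distance = 2.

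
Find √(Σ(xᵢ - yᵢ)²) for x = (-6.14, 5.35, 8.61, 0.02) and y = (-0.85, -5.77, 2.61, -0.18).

√(Σ(x_i - y_i)²) = √((-6.14 - (-0.85))² + (5.35 - (-5.77))² + (8.61 - 2.61)² + (0.02 - (-0.18))²)
= √((-5.29)² + 11.12² + 6² + 0.2²) = √(27.9841 + 123.6544 + 36 + 0.04) = √187.6785 ≈ 13.6996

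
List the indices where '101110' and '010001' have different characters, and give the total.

Differing positions: 1, 2, 3, 4, 5, 6. Hamming distance = 6.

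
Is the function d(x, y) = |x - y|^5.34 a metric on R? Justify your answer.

No. d(x,y) = |x-y|^5.34 fails the triangle inequality since p = 5.34 > 1. Counterexample: x = -1, y = 11, z = 16. d(x,z) = |-1 - 16|^5.34 = 17^5.34 ≈ 3720465.1444, but d(x,y) + d(y,z) = 12^5.34 + 5^5.34 ≈ 579199.0674 + 5401.3189 = 584600.3863. Since 3720465.1444 > 584600.3863, the triangle inequality is violated.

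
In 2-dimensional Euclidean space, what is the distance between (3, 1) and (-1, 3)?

√(Σ(x_i - y_i)²) = √((3 - (-1))² + (1 - 3)²)
= √(4² + (-2)²) = √(16 + 4) = √20 ≈ 4.4721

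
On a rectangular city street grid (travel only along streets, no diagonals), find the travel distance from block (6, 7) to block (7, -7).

Σ|x_i - y_i| = |6 - 7| + |7 - (-7)| = 1 + 14 = 15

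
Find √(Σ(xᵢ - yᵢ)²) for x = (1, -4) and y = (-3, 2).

√(Σ(x_i - y_i)²) = √((1 - (-3))² + (-4 - 2)²)
= √(4² + (-6)²) = √(16 + 36) = √52 ≈ 7.2111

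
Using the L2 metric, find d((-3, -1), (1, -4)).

√(Σ(x_i - y_i)²) = √((-3 - 1)² + (-1 - (-4))²)
= √((-4)² + 3²) = √(16 + 9) = √25 = 5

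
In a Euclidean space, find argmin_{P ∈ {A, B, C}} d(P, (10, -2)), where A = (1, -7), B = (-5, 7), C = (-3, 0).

Distances: d(A) ≈ 10.2956, d(B) ≈ 17.4929, d(C) ≈ 13.1529. Nearest: A = (1, -7) with distance 10.2956.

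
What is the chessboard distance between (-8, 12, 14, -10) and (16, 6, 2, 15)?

max(|x_i - y_i|) = max(|-8 - 16|, |12 - 6|, |14 - 2|, |-10 - 15|) = max(24, 6, 12, 25) = 25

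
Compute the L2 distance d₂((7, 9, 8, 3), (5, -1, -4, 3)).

√(Σ(x_i - y_i)²) = √((7 - 5)² + (9 - (-1))² + (8 - (-4))² + (3 - 3)²)
= √(2² + 10² + 12² + 0²) = √(4 + 100 + 144 + 0) = √248 ≈ 15.748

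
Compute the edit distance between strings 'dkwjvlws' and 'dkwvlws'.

Let D[i][j] be the edit distance between the first i characters of 'dkwjvlws' and the first j characters of 'dkwvlws', with D[i][0] = i, D[0][j] = j, and D[i][j] = D[i-1][j-1] if the characters match, else 1 + min(D[i-1][j], D[i][j-1], D[i-1][j-1]). Filling the table (rows: prefixes of 'dkwjvlws', columns: prefixes of 'dkwvlws'):
     ε  d  k  w  v  l  w  s
  ε  0  1  2  3  4  5  6  7
  d  1  0  1  2  3  4  5  6
  k  2  1  0  1  2  3  4  5
  w  3  2  1  0  1  2  3  4
  j  4  3  2  1  1  2  3  4
  v  5  4  3  2  1  2  3  4
  l  6  5  4  3  2  1  2  3
  w  7  6  5  4  3  2  1  2
  s  8  7  6  5  4  3  2  1
The bottom-right entry gives D[8][7] = 1, so no sequence of fewer than 1 edit works. Backtracking through the table gives one optimal edit sequence (1 edit):
  dkwjvlws → dkwvlws (del j @4)
Edit distance = 1.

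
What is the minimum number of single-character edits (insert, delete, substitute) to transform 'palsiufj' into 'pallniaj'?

Let D[i][j] be the edit distance between the first i characters of 'palsiufj' and the first j characters of 'pallniaj', with D[i][0] = i, D[0][j] = j, and D[i][j] = D[i-1][j-1] if the characters match, else 1 + min(D[i-1][j], D[i][j-1], D[i-1][j-1]). Filling the table (rows: prefixes of 'palsiufj', columns: prefixes of 'pallniaj'):
     ε  p  a  l  l  n  i  a  j
  ε  0  1  2  3  4  5  6  7  8
  p  1  0  1  2  3  4  5  6  7
  a  2  1  0  1  2  3  4  5  6
  l  3  2  1  0  1  2  3  4  5
  s  4  3  2  1  1  2  3  4  5
  i  5  4  3  2  2  2  2  3  4
  u  6  5  4  3  3  3  3  3  4
  f  7  6  5  4  4  4  4  4  4
  j  8  7  6  5  5  5  5  5  4
The bottom-right entry gives D[8][8] = 4, so no sequence of fewer than 4 edits works. Backtracking through the table gives one optimal edit sequence (4 edits):
  palsiufj → palliufj (sub s→l @4)
  palliufj → pallnufj (sub i→n @5)
  pallnufj → pallnifj (sub u→i @6)
  pallnifj → pallniaj (sub f→a @7)
Edit distance = 4.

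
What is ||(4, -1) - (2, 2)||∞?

max(|x_i - y_i|) = max(|4 - 2|, |-1 - 2|) = max(2, 3) = 3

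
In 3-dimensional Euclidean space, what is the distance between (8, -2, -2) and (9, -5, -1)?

√(Σ(x_i - y_i)²) = √((8 - 9)² + (-2 - (-5))² + (-2 - (-1))²)
= √((-1)² + 3² + (-1)²) = √(1 + 9 + 1) = √11 ≈ 3.3166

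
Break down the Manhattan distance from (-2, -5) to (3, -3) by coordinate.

Σ|x_i - y_i| = |-2 - 3| + |-5 - (-3)| = 5 + 2 = 7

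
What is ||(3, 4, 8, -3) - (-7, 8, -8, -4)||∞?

max(|x_i - y_i|) = max(|3 - (-7)|, |4 - 8|, |8 - (-8)|, |-3 - (-4)|) = max(10, 4, 16, 1) = 16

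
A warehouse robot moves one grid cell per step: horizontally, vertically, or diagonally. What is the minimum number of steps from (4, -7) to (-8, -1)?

max(|x_i - y_i|) = max(|4 - (-8)|, |-7 - (-1)|) = max(12, 6) = 12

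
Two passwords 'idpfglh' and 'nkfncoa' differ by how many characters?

Differing positions: 1, 2, 3, 4, 5, 6, 7. Hamming distance = 7.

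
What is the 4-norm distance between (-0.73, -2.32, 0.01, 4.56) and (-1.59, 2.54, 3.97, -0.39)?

(Σ|x_i - y_i|^4)^(1/4) = (|-0.73 - (-1.59)|^4 + |-2.32 - 2.54|^4 + |0.01 - 3.97|^4 + |4.56 - (-0.39)|^4)^(1/4)
= (0.86^4 + 4.86^4 + 3.96^4 + 4.95^4)^(1/4) ≈ (0.547 + 557.8855 + 245.9126 + 600.3725)^(1/4) = (1404.7176)^(1/4) ≈ 6.1221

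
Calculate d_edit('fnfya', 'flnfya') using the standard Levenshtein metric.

Let D[i][j] be the edit distance between the first i characters of 'fnfya' and the first j characters of 'flnfya', with D[i][0] = i, D[0][j] = j, and D[i][j] = D[i-1][j-1] if the characters match, else 1 + min(D[i-1][j], D[i][j-1], D[i-1][j-1]). Filling the table (rows: prefixes of 'fnfya', columns: prefixes of 'flnfya'):
     ε  f  l  n  f  y  a
  ε  0  1  2  3  4  5  6
  f  1  0  1  2  3  4  5
  n  2  1  1  1  2  3  4
  f  3  2  2  2  1  2  3
  y  4  3  3  3  2  1  2
  a  5  4  4  4  3  2  1
The bottom-right entry gives D[5][6] = 1, so no sequence of fewer than 1 edit works. Backtracking through the table gives one optimal edit sequence (1 edit):
  fnfya → flnfya (ins l @2)
Edit distance = 1.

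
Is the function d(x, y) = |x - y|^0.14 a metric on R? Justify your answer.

Yes. With 0 < p = 0.14 ≤ 1, d(x,y) = |x-y|^0.14 is a metric on R. Non-negativity and symmetry are immediate; |x-y|^0.14 = 0 ⟺ |x-y| = 0 ⟺ x = y. For the triangle inequality, the function t ↦ t^0.14 is subadditive on [0,∞) when p ≤ 1, so |x-z|^0.14 ≤ (|x-y| + |y-z|)^0.14 ≤ |x-y|^0.14 + |y-z|^0.14.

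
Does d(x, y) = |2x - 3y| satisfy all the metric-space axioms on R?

No. d fails symmetry: d(5, 3) = |2·5 - 3·3| = |1| = 1, but d(3, 5) = |2·3 - 3·5| = |-9| = 9. Since 1 ≠ 9, d(x,y) ≠ d(y,x) in general.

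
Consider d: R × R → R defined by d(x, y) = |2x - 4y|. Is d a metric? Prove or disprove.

No. d fails symmetry: d(1, 8) = |2·1 - 4·8| = |-30| = 30, but d(8, 1) = |2·8 - 4·1| = |12| = 12. Since 30 ≠ 12, d(x,y) ≠ d(y,x) in general.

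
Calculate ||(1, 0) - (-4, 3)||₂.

√(Σ(x_i - y_i)²) = √((1 - (-4))² + (0 - 3)²)
= √(5² + (-3)²) = √(25 + 9) = √34 ≈ 5.831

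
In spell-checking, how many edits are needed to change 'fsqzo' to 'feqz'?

Let D[i][j] be the edit distance between the first i characters of 'fsqzo' and the first j characters of 'feqz', with D[i][0] = i, D[0][j] = j, and D[i][j] = D[i-1][j-1] if the characters match, else 1 + min(D[i-1][j], D[i][j-1], D[i-1][j-1]). Filling the table (rows: prefixes of 'fsqzo', columns: prefixes of 'feqz'):
     ε  f  e  q  z
  ε  0  1  2  3  4
  f  1  0  1  2  3
  s  2  1  1  2  3
  q  3  2  2  1  2
  z  4  3  3  2  1
  o  5  4  4  3  2
The bottom-right entry gives D[5][4] = 2, so no sequence of fewer than 2 edits works. Backtracking through the table gives one optimal edit sequence (2 edits):
  fsqzo → feqzo (sub s→e @2)
  feqzo → feqz (del o @5)
Edit distance = 2.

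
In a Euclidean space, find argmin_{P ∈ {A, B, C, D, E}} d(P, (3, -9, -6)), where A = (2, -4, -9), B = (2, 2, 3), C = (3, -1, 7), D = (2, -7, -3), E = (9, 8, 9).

Distances: d(A) ≈ 5.9161, d(B) ≈ 14.2478, d(C) ≈ 15.2643, d(D) ≈ 3.7417, d(E) ≈ 23.4521. Nearest: D = (2, -7, -3) with distance 3.7417.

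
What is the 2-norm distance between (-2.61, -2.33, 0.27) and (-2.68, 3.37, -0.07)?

(Σ|x_i - y_i|^2)^(1/2) = (|-2.61 - (-2.68)|^2 + |-2.33 - 3.37|^2 + |0.27 - (-0.07)|^2)^(1/2)
= (0.07^2 + 5.7^2 + 0.34^2)^(1/2) = (0.0049 + 32.49 + 0.1156)^(1/2) = (32.6105)^(1/2) ≈ 5.7106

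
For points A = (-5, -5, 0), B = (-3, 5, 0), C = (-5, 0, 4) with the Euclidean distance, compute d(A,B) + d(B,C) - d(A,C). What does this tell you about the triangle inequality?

d(A,B) = √(2² + 10² + 0²) = √104 ≈ 10.198, d(B,C) = √(2² + 5² + 4²) = √45 ≈ 6.7082, d(A,C) = √(0² + 5² + 4²) = √41 ≈ 6.4031.
d(A,B) + d(B,C) - d(A,C) = 10.198 + 6.7082 - 6.4031 = 16.9062 - 6.4031 = 10.5031 (to 4 decimal places). This is ≥ 0, so the triangle inequality holds for these points.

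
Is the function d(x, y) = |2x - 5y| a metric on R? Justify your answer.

No. d fails symmetry: d(2, 8) = |2·2 - 5·8| = |-36| = 36, but d(8, 2) = |2·8 - 5·2| = |6| = 6. Since 36 ≠ 6, d(x,y) ≠ d(y,x) in general.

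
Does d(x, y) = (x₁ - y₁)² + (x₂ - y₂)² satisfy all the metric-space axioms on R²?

No. The squared Euclidean distance fails the triangle inequality. Counterexample: x = (0, 0), y = (4, 2), z = (8, 4). d(x,z) = 8² + 4² = 80, but d(x,y) + d(y,z) = (4² + 2²) + (4² + 2²) = 20 + 20 = 40. Since 80 > 40, the triangle inequality is violated. (Note: √d, the ordinary Euclidean distance, IS a metric.)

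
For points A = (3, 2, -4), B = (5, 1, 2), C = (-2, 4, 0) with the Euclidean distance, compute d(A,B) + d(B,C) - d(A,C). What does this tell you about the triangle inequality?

d(A,B) = √(2² + 1² + 6²) = √41 ≈ 6.4031, d(B,C) = √(7² + 3² + 2²) = √62 ≈ 7.874, d(A,C) = √(5² + 2² + 4²) = √45 ≈ 6.7082.
d(A,B) + d(B,C) - d(A,C) = 6.4031 + 7.874 - 6.7082 = 14.2771 - 6.7082 = 7.5689 (to 4 decimal places). This is ≥ 0, so the triangle inequality holds for these points.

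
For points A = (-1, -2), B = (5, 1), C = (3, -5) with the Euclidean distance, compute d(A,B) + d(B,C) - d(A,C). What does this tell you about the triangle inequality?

d(A,B) = √(6² + 3²) = √45 ≈ 6.7082, d(B,C) = √(2² + 6²) = √40 ≈ 6.3246, d(A,C) = √(4² + 3²) = √25 = 5.
d(A,B) + d(B,C) - d(A,C) = 6.7082 + 6.3246 - 5 = 13.0328 - 5 = 8.0328 (to 4 decimal places). This is ≥ 0, so the triangle inequality holds for these points.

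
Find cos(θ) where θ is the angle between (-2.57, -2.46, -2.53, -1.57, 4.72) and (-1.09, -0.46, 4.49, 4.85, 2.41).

With u = (-2.57, -2.46, -2.53, -1.57, 4.72), v = (-1.09, -0.46, 4.49, 4.85, 2.41):
u·v = (-2.57)·(-1.09) + (-2.46)·(-0.46) + (-2.53)·4.49 + (-1.57)·4.85 + 4.72·2.41 = 2.8013 + 1.1316 + (-11.3597) + (-7.6145) + 11.3752 = -3.6661.
|u| = √((-2.57)² + (-2.46)² + (-2.53)² + (-1.57)² + 4.72²) = √(6.6049 + 6.0516 + 6.4009 + 2.4649 + 22.2784) = √43.8007, |v| = √((-1.09)² + (-0.46)² + 4.49² + 4.85² + 2.41²) = √(1.1881 + 0.2116 + 20.1601 + 23.5225 + 5.8081) = √50.8904.
cos θ = (u·v)/(|u||v|) = -3.6661/(√43.8007·√50.8904) ≈ -0.0777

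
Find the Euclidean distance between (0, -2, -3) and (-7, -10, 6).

√(Σ(x_i - y_i)²) = √((0 - (-7))² + (-2 - (-10))² + (-3 - 6)²)
= √(7² + 8² + (-9)²) = √(49 + 64 + 81) = √194 ≈ 13.9284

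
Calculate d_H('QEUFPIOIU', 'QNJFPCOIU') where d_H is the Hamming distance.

Differing positions: 2, 3, 6. Hamming distance = 3.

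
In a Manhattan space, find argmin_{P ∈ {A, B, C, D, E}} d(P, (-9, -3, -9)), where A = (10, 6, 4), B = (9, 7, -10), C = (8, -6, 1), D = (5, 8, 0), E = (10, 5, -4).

Distances: d(A) = 41, d(B) = 29, d(C) = 30, d(D) = 34, d(E) = 32. Nearest: B = (9, 7, -10) with distance 29.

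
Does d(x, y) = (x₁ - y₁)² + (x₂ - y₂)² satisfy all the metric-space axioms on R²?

No. The squared Euclidean distance fails the triangle inequality. Counterexample: x = (0, 0), y = (5, 1), z = (10, 2). d(x,z) = 10² + 2² = 104, but d(x,y) + d(y,z) = (5² + 1²) + (5² + 1²) = 26 + 26 = 52. Since 104 > 52, the triangle inequality is violated. (Note: √d, the ordinary Euclidean distance, IS a metric.)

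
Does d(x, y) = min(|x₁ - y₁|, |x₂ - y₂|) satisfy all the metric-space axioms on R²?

No. d fails identity of indiscernibles: take x = (5, 0) and y = (5, 6). Then d(x,y) = min(|5 - 5|, |0 - 6|) = min(0, 6) = 0, yet x ≠ y.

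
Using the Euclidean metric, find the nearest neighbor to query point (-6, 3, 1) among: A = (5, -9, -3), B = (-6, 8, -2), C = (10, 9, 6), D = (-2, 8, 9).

Distances: d(A) ≈ 16.7631, d(B) ≈ 5.831, d(C) ≈ 17.8045, d(D) ≈ 10.247. Nearest: B = (-6, 8, -2) with distance 5.831.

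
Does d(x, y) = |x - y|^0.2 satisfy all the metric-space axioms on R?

Yes. With 0 < p = 0.2 ≤ 1, d(x,y) = |x-y|^0.2 is a metric on R. Non-negativity and symmetry are immediate; |x-y|^0.2 = 0 ⟺ |x-y| = 0 ⟺ x = y. For the triangle inequality, the function t ↦ t^0.2 is subadditive on [0,∞) when p ≤ 1, so |x-z|^0.2 ≤ (|x-y| + |y-z|)^0.2 ≤ |x-y|^0.2 + |y-z|^0.2.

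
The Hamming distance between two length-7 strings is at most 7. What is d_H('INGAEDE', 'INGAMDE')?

Differing positions: 5. Hamming distance = 1. The maximum possible Hamming distance for length-7 strings is 7, so d_H/7 = 1/7 ≈ 0.1429.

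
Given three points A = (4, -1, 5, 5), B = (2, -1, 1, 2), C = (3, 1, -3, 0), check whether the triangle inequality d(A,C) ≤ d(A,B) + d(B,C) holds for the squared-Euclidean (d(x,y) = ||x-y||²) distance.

d(A,B) = 2² + 0² + 4² + 3² = 29, d(B,C) = 1² + 2² + 4² + 2² = 25, d(A,C) = 1² + 2² + 8² + 5² = 94.
d(A,C) = 94 > 29 + 25 = 54. Triangle inequality is VIOLATED. (Squared-Euclidean is not a metric — this is a counterexample.)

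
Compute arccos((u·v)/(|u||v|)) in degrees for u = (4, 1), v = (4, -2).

With u = (4, 1), v = (4, -2):
u·v = 4·4 + 1·(-2) = 16 + (-2) = 14.
|u| = √(4² + 1²) = √17, |v| = √(4² + (-2)²) = √20, so |u||v| = √(17·20) = √340.
cos θ = (u·v)/(|u||v|) = 14/√340 ≈ 0.759257
θ = arccos(0.759257) ≈ 40.6°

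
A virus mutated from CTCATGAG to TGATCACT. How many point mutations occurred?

Differing positions: 1, 2, 3, 4, 5, 6, 7, 8. Hamming distance = 8.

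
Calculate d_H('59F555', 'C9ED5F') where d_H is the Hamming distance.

Differing positions: 1, 3, 4, 6. Hamming distance = 4.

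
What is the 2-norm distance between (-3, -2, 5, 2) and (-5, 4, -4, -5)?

(Σ|x_i - y_i|^2)^(1/2) = (|-3 - (-5)|^2 + |-2 - 4|^2 + |5 - (-4)|^2 + |2 - (-5)|^2)^(1/2)
= (2^2 + 6^2 + 9^2 + 7^2)^(1/2) = (4 + 36 + 81 + 49)^(1/2) = (170)^(1/2) ≈ 13.0384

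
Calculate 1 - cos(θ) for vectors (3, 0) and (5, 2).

With u = (3, 0), v = (5, 2):
u·v = 3·5 + 0·2 = 15 + 0 = 15.
|u| = √(3² + 0²) = √9, |v| = √(5² + 2²) = √29, so |u||v| = √(9·29) = √261.
cos θ = (u·v)/(|u||v|) = 15/√261 ≈ 0.9285
Cosine distance = 1 - cos θ ≈ 1 - 0.9285 = 0.0715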